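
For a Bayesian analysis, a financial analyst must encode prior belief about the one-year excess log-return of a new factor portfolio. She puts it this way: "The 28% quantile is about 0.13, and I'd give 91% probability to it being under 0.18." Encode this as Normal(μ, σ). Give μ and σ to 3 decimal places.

μ = 0.145, σ = 0.026

The p-quantile of Normal(μ,σ) is μ + z_p·σ, with z_{0.28} = -0.5828 and z_{0.91} = 1.341.
Eliminate σ: μ = (z₂·x₁ − z₁·x₂)/(z₂ − z₁) = (1.341·0.13 − (-0.5828)·0.18)/1.924 = 0.145.
Then σ = (x₂ − x₁)/(z₂ − z₁) = (0.18 − 0.13)/1.924 = 0.026.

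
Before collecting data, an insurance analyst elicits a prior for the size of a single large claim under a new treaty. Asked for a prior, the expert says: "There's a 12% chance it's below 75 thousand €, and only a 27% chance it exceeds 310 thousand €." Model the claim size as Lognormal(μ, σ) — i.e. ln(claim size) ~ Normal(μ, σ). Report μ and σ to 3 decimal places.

μ ≈ 5.250, σ ≈ 0.794

If T ~ Lognormal(μ,σ) then ln T ~ Normal(μ,σ), so the p-quantile of ln T is μ + z_p·σ.
ln(75) = 4.317 and ln(310) = 5.737; z_{0.12} = -1.175, z_{0.73} = 0.6128.
σ = (5.737 − 4.317)/(0.6128 − (-1.175)) = 0.794.
μ = 4.317 − (-1.175)·0.794 = 5.250.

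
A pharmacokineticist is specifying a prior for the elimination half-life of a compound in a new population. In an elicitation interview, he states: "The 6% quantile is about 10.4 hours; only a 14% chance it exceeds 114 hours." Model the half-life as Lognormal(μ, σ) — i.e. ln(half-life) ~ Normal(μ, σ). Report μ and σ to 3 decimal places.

μ ≈ 3.755, σ ≈ 0.909

If T ~ Lognormal(μ,σ) then ln T ~ Normal(μ,σ), so the p-quantile of ln T is μ + z_p·σ.
ln(10.4) = 2.342 and ln(114) = 4.736; z_{0.06} = -1.555, z_{0.86} = 1.08.
σ = (4.736 − 2.342)/(1.08 − (-1.555)) = 0.909.
μ = 2.342 − (-1.555)·0.909 = 3.755.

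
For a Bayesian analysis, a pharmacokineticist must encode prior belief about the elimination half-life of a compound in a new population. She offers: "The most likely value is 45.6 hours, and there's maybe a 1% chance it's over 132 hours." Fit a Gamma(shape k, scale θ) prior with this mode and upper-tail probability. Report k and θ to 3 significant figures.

Gamma(k,θ) with k>1 has mode (k−1)θ, so θ = 45.6/(k−1).
Need P(X < 132) = 0.99 with θ tied to k this way. Start at k = 2, θ = 45.6: P(X<132) ≈ 0.785.
Too low — raise k to concentrate. Iterating converges to k ≈ 5.02.
Then θ = 45.6/(5.02−1) ≈ 11.3.

k ≈ 5.02, θ ≈ 11.3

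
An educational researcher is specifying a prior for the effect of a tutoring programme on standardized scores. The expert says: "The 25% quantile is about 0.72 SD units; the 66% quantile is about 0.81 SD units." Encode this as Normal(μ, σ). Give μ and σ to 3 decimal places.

For Normal(μ,σ), the p-quantile is μ + z_p·σ. Here z_{0.25} = -0.6745, z_{0.66} = 0.4125.
So 0.72 = μ − 0.6745σ and 0.81 = μ + 0.4125σ.
Subtracting: σ = (0.81 − 0.72)/(0.4125 − (-0.6745)) = 0.083.
Then μ = 0.72 − (-0.6745)·0.083 = 0.776.

μ = 0.776, σ = 0.083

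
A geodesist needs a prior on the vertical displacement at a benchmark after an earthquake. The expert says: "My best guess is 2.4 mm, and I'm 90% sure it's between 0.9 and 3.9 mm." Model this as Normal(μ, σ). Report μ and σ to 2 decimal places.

μ = 2.40, σ = 0.91

A symmetric 90% interval runs μ ± z·σ with z = 1.645.
Half-width = 1.5, so σ = 1.5/1.645 = 0.91.
μ is the stated best guess, 2.40.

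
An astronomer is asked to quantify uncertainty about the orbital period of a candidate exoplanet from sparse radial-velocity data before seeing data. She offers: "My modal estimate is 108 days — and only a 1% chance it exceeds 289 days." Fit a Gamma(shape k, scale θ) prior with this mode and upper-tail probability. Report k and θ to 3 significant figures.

k ≈ 5.77, θ ≈ 22.6

Gamma(k,θ) with k>1 has mode (k−1)θ, so θ = 108/(k−1).
Need P(X < 289) = 0.99 with θ tied to k this way. Start at k = 2, θ = 108: P(X<289) ≈ 0.747.
Too low — raise k to concentrate. Iterating converges to k ≈ 5.77.
Then θ = 108/(5.77−1) ≈ 22.6.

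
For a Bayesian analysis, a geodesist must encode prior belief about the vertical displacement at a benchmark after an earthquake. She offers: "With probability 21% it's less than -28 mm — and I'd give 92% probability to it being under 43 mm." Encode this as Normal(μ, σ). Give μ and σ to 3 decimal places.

μ = -2.110, σ = 32.105

The p-quantile of Normal(μ,σ) is μ + z_p·σ, with z_{0.21} = -0.8064 and z_{0.92} = 1.405.
Eliminate σ: μ = (z₂·x₁ − z₁·x₂)/(z₂ − z₁) = (1.405·-28 − (-0.8064)·43)/2.211 = -2.110.
Then σ = (x₂ − x₁)/(z₂ − z₁) = (43 − -28)/2.211 = 32.105.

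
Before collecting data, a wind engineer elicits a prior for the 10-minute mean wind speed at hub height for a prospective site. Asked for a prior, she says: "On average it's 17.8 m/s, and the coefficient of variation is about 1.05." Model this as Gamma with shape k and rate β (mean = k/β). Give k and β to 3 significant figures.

For Gamma(k, rate β): mean = k/β, variance = k/β², so CV = 1/√k.
CV = 1.05, hence k = 1/CV² = 0.907.
Then β = k/mean = 0.907/17.8 = 0.051.

k ≈ 0.907, β ≈ 0.051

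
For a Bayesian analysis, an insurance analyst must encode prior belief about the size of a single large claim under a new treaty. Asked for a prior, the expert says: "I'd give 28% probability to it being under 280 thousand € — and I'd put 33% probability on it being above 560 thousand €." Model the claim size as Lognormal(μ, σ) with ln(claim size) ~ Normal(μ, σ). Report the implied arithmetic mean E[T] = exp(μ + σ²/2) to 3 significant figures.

If T ~ Lognormal(μ,σ) then ln T ~ Normal(μ,σ), so the p-quantile of ln T is μ + z_p·σ.
ln(280) = 5.635 and ln(560) = 6.328; z_{0.28} = -0.5828, z_{0.67} = 0.4399.
σ = (6.328 − 5.635)/(0.4399 − (-0.5828)) = 0.678.
μ = 5.635 − (-0.5828)·0.678 = 6.030.
E[T] = exp(μ + σ²/2) = exp(6.030 + 0.2297) = 523 thousand €.

E[T] ≈ 523 thousand €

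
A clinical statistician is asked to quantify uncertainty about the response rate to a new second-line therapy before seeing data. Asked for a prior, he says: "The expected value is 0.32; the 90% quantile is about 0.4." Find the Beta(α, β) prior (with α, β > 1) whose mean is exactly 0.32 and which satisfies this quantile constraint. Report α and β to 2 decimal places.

With mean 0.32 fixed, write α = 0.32s, β = 0.68s where s = α+β.
Need P(θ < 0.4) = 0.9 under Beta(0.32s, 0.68s). Normal approximation: (q−m)/√(m(1−m)/s) ≈ z_{0.9} = 1.28, so s ≈ 0.32·0.68·(1.28)²/(0.4−0.32)² = 55.8.
At s = 55.8: P(θ<0.4) ≈ 0.897. Adjusting to match 0.9 gives s ≈ 57.31.
So α = 0.32·57.31 ≈ 18.34, β = 0.68·57.31 ≈ 38.97.

α ≈ 18.34, β ≈ 38.97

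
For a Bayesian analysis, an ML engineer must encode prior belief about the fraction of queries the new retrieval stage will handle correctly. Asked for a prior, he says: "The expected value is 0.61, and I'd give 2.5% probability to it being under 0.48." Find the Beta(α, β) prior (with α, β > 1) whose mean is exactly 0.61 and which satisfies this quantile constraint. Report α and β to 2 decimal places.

α ≈ 34.06, β ≈ 21.78

With mean 0.61 fixed, write α = 0.61s, β = 0.39s where s = α+β.
Need P(θ < 0.48) = 0.025 under Beta(0.61s, 0.39s). Normal approximation: (q−m)/√(m(1−m)/s) ≈ z_{0.025} = -1.96, so s ≈ 0.61·0.39·(-1.96)²/(0.48−0.61)² = 54.1.
At s = 54.1: P(θ<0.48) ≈ 0.027. Adjusting to match 0.025 gives s ≈ 55.84.
So α = 0.61·55.84 ≈ 34.06, β = 0.39·55.84 ≈ 21.78.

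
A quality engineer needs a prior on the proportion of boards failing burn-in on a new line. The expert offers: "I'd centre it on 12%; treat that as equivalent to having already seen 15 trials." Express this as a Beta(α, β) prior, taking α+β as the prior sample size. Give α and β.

Under the effective-sample-size interpretation, Beta(α, β) has prior mean α/(α+β) and prior sample size α+β.
So α+β = 15 and α/(α+β) = 0.12, giving α = 0.12·15 = 1.8 and β = 15 − 1.8 = 13.2.

α = 1.8, β = 13.2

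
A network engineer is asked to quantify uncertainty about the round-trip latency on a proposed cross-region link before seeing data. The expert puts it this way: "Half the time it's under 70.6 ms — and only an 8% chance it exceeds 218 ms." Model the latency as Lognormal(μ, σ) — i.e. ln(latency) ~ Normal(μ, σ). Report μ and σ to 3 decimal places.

If T ~ Lognormal(μ,σ) then ln T ~ Normal(μ,σ), so the p-quantile of ln T is μ + z_p·σ.
ln(70.6) = 4.257 and ln(218) = 5.384; z_{0.5} = 0, z_{0.92} = 1.405.
σ = (5.384 − 4.257)/(1.405 − (0)) = 0.802.
μ = 4.257 − (0)·0.802 = 4.257.

μ ≈ 4.257, σ ≈ 0.802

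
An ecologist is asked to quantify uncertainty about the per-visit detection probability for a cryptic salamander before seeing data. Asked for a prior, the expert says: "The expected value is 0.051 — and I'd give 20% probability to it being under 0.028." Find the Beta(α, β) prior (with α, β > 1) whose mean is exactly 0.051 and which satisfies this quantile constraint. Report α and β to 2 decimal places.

With mean 0.051 fixed, write α = 0.051s, β = 0.949s where s = α+β.
Need P(θ < 0.028) = 0.2 under Beta(0.051s, 0.949s). Normal approximation: (q−m)/√(m(1−m)/s) ≈ z_{0.2} = -0.842, so s ≈ 0.051·0.949·(-0.842)²/(0.028−0.051)² = 64.8.
At s = 64.8: P(θ<0.028) ≈ 0.204. Adjusting to match 0.2 gives s ≈ 66.25.
So α = 0.051·66.25 ≈ 3.38, β = 0.949·66.25 ≈ 62.87.

α ≈ 3.38, β ≈ 62.87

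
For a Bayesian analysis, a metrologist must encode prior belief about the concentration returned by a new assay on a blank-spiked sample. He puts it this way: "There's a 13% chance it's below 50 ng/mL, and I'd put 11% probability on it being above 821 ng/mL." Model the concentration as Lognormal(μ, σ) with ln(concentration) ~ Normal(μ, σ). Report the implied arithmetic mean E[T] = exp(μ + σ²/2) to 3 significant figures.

If T ~ Lognormal(μ,σ) then ln T ~ Normal(μ,σ), so the p-quantile of ln T is μ + z_p·σ.
ln(50) = 3.912 and ln(821) = 6.711; z_{0.13} = -1.126, z_{0.89} = 1.227.
σ = (6.711 − 3.912)/(1.227 − (-1.126)) = 1.189.
μ = 3.912 − (-1.126)·1.189 = 5.252.
E[T] = exp(μ + σ²/2) = exp(5.252 + 0.7073) = 387 ng/mL.

E[T] ≈ 387 ng/mL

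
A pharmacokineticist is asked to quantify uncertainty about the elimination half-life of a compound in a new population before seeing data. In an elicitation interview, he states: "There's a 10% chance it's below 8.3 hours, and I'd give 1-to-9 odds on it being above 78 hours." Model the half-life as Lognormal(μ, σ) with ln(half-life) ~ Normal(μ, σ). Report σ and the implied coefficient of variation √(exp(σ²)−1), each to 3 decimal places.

If T ~ Lognormal(μ,σ) then ln T ~ Normal(μ,σ), so the p-quantile of ln T is μ + z_p·σ.
ln(8.3) = 2.116 and ln(78) = 4.357; z_{0.1} = -1.282, z_{0.9} = 1.282.
σ = (4.357 − 2.116)/(1.282 − (-1.282)) = 0.874.
μ = 2.116 − (-1.282)·0.874 = 3.236.
CV = √(exp(σ²)−1) = √(exp(0.7641)−1) = 1.071.

σ ≈ 0.874, CV ≈ 1.071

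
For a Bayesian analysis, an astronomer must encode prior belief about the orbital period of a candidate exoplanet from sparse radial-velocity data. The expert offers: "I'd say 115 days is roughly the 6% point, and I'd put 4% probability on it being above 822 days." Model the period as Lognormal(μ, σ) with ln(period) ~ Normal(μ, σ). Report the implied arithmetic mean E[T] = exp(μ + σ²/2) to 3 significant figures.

If T ~ Lognormal(μ,σ) then ln T ~ Normal(μ,σ), so the p-quantile of ln T is μ + z_p·σ.
ln(115) = 4.745 and ln(822) = 6.712; z_{0.06} = -1.555, z_{0.96} = 1.751.
σ = (6.712 − 4.745)/(1.751 − (-1.555)) = 0.595.
μ = 4.745 − (-1.555)·0.595 = 5.670.
E[T] = exp(μ + σ²/2) = exp(5.670 + 0.1770) = 346 days.

E[T] ≈ 346 days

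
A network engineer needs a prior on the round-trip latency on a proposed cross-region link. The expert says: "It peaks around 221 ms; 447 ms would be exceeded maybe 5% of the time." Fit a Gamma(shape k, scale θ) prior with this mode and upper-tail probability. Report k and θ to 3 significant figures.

Gamma(k,θ) with k>1 has mode (k−1)θ, so θ = 221/(k−1).
Need P(X < 447) = 0.95 with θ tied to k this way. Start at k = 2, θ = 221: P(X<447) ≈ 0.600.
Too low — raise k to concentrate. Iterating converges to k ≈ 6.58.
Then θ = 221/(6.58−1) ≈ 39.6.

k ≈ 6.58, θ ≈ 39.6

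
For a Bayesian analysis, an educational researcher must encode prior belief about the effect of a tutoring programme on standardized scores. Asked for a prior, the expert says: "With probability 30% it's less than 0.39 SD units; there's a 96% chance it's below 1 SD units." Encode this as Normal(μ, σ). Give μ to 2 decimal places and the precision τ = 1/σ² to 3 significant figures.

The p-quantile of Normal(μ,σ) is μ + z_p·σ, with z_{0.3} = -0.5244 and z_{0.96} = 1.751.
Eliminate σ: μ = (z₂·x₁ − z₁·x₂)/(z₂ − z₁) = (1.751·0.39 − (-0.5244)·1)/2.275 = 0.53.
Then σ = (x₂ − x₁)/(z₂ − z₁) = (1 − 0.39)/2.275 = 0.27.
Precision τ = 1/σ² = 1/0.2681² = 13.9.

μ = 0.53, τ = 13.9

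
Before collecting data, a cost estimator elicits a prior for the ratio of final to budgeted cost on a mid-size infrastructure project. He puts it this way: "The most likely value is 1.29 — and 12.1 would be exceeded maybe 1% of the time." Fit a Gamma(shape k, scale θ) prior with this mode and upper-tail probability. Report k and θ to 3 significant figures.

Gamma(k,θ) with k>1 has mode (k−1)θ, so θ = 1.29/(k−1).
Need P(X < 12.1) = 0.99 with θ tied to k this way. Start at k = 2, θ = 1.29: P(X<12.1) ≈ 0.999.
Too high — lower k to spread out. Iterating converges to k ≈ 1.63.
Then θ = 1.29/(1.63−1) ≈ 2.04.

k ≈ 1.63, θ ≈ 2.04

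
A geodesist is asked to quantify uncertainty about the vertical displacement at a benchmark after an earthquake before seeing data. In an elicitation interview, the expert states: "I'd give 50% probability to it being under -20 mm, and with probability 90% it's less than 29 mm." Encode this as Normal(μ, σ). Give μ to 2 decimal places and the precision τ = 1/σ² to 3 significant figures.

For Normal(μ,σ), the p-quantile is μ + z_p·σ. Here z_{0.5} = 0, z_{0.9} = 1.282.
So -20 = μ + 0σ and 29 = μ + 1.282σ.
Subtracting: σ = (29 − -20)/(1.282 − (0)) = 38.23.
Then μ = -20 − (0)·38.23 = -20.00.
Precision τ = 1/σ² = 1/38.23² = 0.000684.

μ = -20.00, τ = 0.000684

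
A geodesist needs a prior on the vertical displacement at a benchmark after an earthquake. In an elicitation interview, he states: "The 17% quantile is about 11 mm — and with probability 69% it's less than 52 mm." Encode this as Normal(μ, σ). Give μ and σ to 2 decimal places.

μ = 37.98, σ = 28.28

For Normal(μ,σ), the p-quantile is μ + z_p·σ. Here z_{0.17} = -0.9542, z_{0.69} = 0.4959.
So 11 = μ − 0.9542σ and 52 = μ + 0.4959σ.
Subtracting: σ = (52 − 11)/(0.4959 − (-0.9542)) = 28.28.
Then μ = 11 − (-0.9542)·28.28 = 37.98.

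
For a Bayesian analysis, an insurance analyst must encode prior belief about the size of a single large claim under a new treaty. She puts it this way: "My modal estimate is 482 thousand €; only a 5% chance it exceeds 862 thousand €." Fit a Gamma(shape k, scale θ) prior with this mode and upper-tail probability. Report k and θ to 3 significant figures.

Gamma(k,θ) with k>1 has mode (k−1)θ, so θ = 482/(k−1).
Need P(X < 862) = 0.95 with θ tied to k this way. Start at k = 2, θ = 482: P(X<862) ≈ 0.534.
Too low — raise k to concentrate. Iterating converges to k ≈ 9.25.
Then θ = 482/(9.25−1) ≈ 58.4.

k ≈ 9.25, θ ≈ 58.4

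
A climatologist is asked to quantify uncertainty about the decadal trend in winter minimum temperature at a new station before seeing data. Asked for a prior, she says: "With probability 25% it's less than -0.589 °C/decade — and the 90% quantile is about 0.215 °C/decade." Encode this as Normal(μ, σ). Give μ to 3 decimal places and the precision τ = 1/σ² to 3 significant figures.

μ = -0.312, τ = 5.92

The p-quantile of Normal(μ,σ) is μ + z_p·σ, with z_{0.25} = -0.6745 and z_{0.9} = 1.282.
Eliminate σ: μ = (z₂·x₁ − z₁·x₂)/(z₂ − z₁) = (1.282·-0.589 − (-0.6745)·0.215)/1.956 = -0.312.
Then σ = (x₂ − x₁)/(z₂ − z₁) = (0.215 − -0.589)/1.956 = 0.411.
Precision τ = 1/σ² = 1/0.411² = 5.92.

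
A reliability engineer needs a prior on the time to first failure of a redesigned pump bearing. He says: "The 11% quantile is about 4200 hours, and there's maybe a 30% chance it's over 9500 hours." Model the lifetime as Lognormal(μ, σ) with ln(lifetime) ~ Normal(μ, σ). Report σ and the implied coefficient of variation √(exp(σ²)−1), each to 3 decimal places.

If T ~ Lognormal(μ,σ) then ln T ~ Normal(μ,σ), so the p-quantile of ln T is μ + z_p·σ.
ln(4200) = 8.343 and ln(9500) = 9.159; z_{0.11} = -1.227, z_{0.7} = 0.5244.
σ = (9.159 − 8.343)/(0.5244 − (-1.227)) = 0.466.
μ = 8.343 − (-1.227)·0.466 = 8.915.
CV = √(exp(σ²)−1) = √(exp(0.2173)−1) = 0.493.

σ ≈ 0.466, CV ≈ 0.493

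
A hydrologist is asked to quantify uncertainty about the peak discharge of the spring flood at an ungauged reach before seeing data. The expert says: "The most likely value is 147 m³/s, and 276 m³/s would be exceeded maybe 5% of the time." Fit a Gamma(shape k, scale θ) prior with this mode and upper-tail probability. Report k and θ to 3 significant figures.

Gamma(k,θ) with k>1 has mode (k−1)θ, so θ = 147/(k−1).
Need P(X < 276) = 0.95 with θ tied to k this way. Start at k = 2, θ = 147: P(X<276) ≈ 0.560.
Too low — raise k to concentrate. Iterating converges to k ≈ 8.01.
Then θ = 147/(8.01−1) ≈ 21.

k ≈ 8.01, θ ≈ 21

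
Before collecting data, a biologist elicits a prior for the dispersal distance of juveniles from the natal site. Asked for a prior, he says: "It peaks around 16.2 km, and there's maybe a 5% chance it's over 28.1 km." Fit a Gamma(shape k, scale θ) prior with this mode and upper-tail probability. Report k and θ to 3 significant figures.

k ≈ 10.2, θ ≈ 1.76

Gamma(k,θ) with k>1 has mode (k−1)θ, so θ = 16.2/(k−1).
Need P(X < 28.1) = 0.95 with θ tied to k this way. Start at k = 2, θ = 16.2: P(X<28.1) ≈ 0.517.
Too low — raise k to concentrate. Iterating converges to k ≈ 10.2.
Then θ = 16.2/(10.2−1) ≈ 1.76.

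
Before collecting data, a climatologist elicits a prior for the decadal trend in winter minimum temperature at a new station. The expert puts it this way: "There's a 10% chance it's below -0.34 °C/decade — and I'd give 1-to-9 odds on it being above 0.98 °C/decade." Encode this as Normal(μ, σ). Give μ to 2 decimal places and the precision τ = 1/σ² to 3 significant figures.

The p-quantile of Normal(μ,σ) is μ + z_p·σ, with z_{0.1} = -1.282 and z_{0.9} = 1.282.
Eliminate σ: μ = (z₂·x₁ − z₁·x₂)/(z₂ − z₁) = (1.282·-0.34 − (-1.282)·0.98)/2.563 = 0.32.
Then σ = (x₂ − x₁)/(z₂ − z₁) = (0.98 − -0.34)/2.563 = 0.52.
Precision τ = 1/σ² = 1/0.515² = 3.77.

μ = 0.32, τ = 3.77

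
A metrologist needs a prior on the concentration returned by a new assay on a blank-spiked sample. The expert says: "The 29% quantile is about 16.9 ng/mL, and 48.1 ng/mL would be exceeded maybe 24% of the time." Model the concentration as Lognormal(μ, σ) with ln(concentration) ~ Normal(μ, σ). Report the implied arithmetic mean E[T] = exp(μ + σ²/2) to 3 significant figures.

E[T] ≈ 37.8 ng/mL

If T ~ Lognormal(μ,σ) then ln T ~ Normal(μ,σ), so the p-quantile of ln T is μ + z_p·σ.
ln(16.9) = 2.827 and ln(48.1) = 3.873; z_{0.29} = -0.5534, z_{0.76} = 0.7063.
σ = (3.873 − 2.827)/(0.7063 − (-0.5534)) = 0.830.
μ = 2.827 − (-0.5534)·0.830 = 3.287.
E[T] = exp(μ + σ²/2) = exp(3.287 + 0.3447) = 37.8 ng/mL.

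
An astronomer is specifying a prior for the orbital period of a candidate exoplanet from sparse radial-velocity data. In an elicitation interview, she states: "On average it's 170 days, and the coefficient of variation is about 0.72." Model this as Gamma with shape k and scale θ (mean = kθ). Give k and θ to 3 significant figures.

k ≈ 1.93, θ ≈ 88.1

For Gamma(k, scale θ): mean = kθ, variance = kθ², so CV = 1/√k.
CV = 0.72, hence k = 1/CV² = 1.93.
Then θ = mean/k = 170/1.93 = 88.1.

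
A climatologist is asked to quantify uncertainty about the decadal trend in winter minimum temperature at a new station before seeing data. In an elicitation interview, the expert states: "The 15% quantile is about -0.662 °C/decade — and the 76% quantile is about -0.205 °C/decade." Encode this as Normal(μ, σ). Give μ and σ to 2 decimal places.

μ = -0.39, σ = 0.26

The p-quantile of Normal(μ,σ) is μ + z_p·σ, with z_{0.15} = -1.036 and z_{0.76} = 0.7063.
Eliminate σ: μ = (z₂·x₁ − z₁·x₂)/(z₂ − z₁) = (0.7063·-0.662 − (-1.036)·-0.205)/1.743 = -0.39.
Then σ = (x₂ − x₁)/(z₂ − z₁) = (-0.205 − -0.662)/1.743 = 0.26.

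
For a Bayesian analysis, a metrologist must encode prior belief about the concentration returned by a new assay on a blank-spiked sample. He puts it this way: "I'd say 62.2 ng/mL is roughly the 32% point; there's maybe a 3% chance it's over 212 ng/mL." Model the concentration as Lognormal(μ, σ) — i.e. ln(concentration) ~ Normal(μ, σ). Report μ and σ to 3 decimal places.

μ ≈ 4.375, σ ≈ 0.522

If T ~ Lognormal(μ,σ) then ln T ~ Normal(μ,σ), so the p-quantile of ln T is μ + z_p·σ.
ln(62.2) = 4.13 and ln(212) = 5.357; z_{0.32} = -0.4677, z_{0.97} = 1.881.
σ = (5.357 − 4.13)/(1.881 − (-0.4677)) = 0.522.
μ = 4.13 − (-0.4677)·0.522 = 4.375.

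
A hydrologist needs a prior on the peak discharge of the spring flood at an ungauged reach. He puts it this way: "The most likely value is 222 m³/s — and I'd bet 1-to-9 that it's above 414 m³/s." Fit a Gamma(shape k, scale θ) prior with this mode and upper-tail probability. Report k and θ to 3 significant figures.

k ≈ 5.92, θ ≈ 45.2

Gamma(k,θ) with k>1 has mode (k−1)θ, so θ = 222/(k−1).
Need P(X < 414) = 0.9 with θ tied to k this way. Start at k = 2, θ = 222: P(X<414) ≈ 0.556.
Too low — raise k to concentrate. Iterating converges to k ≈ 5.92.
Then θ = 222/(5.92−1) ≈ 45.2.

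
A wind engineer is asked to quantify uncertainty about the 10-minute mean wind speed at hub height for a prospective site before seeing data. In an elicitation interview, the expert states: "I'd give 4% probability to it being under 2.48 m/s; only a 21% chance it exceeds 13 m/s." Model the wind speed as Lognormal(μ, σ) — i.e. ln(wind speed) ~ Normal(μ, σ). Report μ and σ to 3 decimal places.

μ ≈ 2.042, σ ≈ 0.648

If T ~ Lognormal(μ,σ) then ln T ~ Normal(μ,σ), so the p-quantile of ln T is μ + z_p·σ.
ln(2.48) = 0.9083 and ln(13) = 2.565; z_{0.04} = -1.751, z_{0.79} = 0.8064.
σ = (2.565 − 0.9083)/(0.8064 − (-1.751)) = 0.648.
μ = 0.9083 − (-1.751)·0.648 = 2.042.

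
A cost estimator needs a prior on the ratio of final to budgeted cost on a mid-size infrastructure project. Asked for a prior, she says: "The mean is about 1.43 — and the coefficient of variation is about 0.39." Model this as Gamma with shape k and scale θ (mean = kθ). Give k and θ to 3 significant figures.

k ≈ 6.57, θ ≈ 0.218

For Gamma(k, scale θ): mean = kθ, variance = kθ², so CV = 1/√k.
CV = 0.39, hence k = 1/CV² = 6.57.
Then θ = mean/k = 1.43/6.57 = 0.218.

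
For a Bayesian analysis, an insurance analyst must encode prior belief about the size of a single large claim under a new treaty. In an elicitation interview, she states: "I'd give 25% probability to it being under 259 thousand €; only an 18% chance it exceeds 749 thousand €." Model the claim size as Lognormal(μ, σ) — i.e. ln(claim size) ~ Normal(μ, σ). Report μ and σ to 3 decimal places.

If T ~ Lognormal(μ,σ) then ln T ~ Normal(μ,σ), so the p-quantile of ln T is μ + z_p·σ.
ln(259) = 5.557 and ln(749) = 6.619; z_{0.25} = -0.6745, z_{0.82} = 0.9154.
σ = (6.619 − 5.557)/(0.9154 − (-0.6745)) = 0.668.
μ = 5.557 − (-0.6745)·0.668 = 6.007.

μ ≈ 6.007, σ ≈ 0.668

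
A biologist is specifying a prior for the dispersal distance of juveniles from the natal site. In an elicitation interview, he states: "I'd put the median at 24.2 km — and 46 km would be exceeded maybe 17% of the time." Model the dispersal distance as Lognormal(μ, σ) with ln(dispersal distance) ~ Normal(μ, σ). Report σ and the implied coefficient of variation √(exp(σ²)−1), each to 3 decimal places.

σ ≈ 0.673, CV ≈ 0.757

If T ~ Lognormal(μ,σ) then ln T ~ Normal(μ,σ), so the p-quantile of ln T is μ + z_p·σ.
ln(24.2) = 3.186 and ln(46) = 3.829; z_{0.5} = 0, z_{0.83} = 0.9542.
σ = (3.829 − 3.186)/(0.9542 − (0)) = 0.673.
μ = 3.186 − (0)·0.673 = 3.186.
CV = √(exp(σ²)−1) = √(exp(0.4531)−1) = 0.757.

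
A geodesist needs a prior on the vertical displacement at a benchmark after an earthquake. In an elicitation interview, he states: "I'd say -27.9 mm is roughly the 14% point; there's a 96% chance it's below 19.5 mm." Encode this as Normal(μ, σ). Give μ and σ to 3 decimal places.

The p-quantile of Normal(μ,σ) is μ + z_p·σ, with z_{0.14} = -1.08 and z_{0.96} = 1.751.
Eliminate σ: μ = (z₂·x₁ − z₁·x₂)/(z₂ − z₁) = (1.751·-27.9 − (-1.08)·19.5)/2.831 = -9.812.
Then σ = (x₂ − x₁)/(z₂ − z₁) = (19.5 − -27.9)/2.831 = 16.743.

μ = -9.812, σ = 16.743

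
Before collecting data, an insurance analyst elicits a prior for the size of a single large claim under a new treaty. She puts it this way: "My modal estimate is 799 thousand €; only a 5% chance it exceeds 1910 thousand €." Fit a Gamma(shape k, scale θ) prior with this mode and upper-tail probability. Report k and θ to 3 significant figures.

Gamma(k,θ) with k>1 has mode (k−1)θ, so θ = 799/(k−1).
Need P(X < 1910) = 0.95 with θ tied to k this way. Start at k = 2, θ = 799: P(X<1910) ≈ 0.689.
Too low — raise k to concentrate. Iterating converges to k ≈ 4.59.
Then θ = 799/(4.59−1) ≈ 222.

k ≈ 4.59, θ ≈ 222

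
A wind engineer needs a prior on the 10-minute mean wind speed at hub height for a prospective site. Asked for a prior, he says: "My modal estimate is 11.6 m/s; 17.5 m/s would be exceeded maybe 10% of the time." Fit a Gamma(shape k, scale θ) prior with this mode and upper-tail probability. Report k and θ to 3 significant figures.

Gamma(k,θ) with k>1 has mode (k−1)θ, so θ = 11.6/(k−1).
Need P(X < 17.5) = 0.9 with θ tied to k this way. Start at k = 2, θ = 11.6: P(X<17.5) ≈ 0.445.
Too low — raise k to concentrate. Iterating converges to k ≈ 12.
Then θ = 11.6/(12−1) ≈ 1.05.

k ≈ 12, θ ≈ 1.05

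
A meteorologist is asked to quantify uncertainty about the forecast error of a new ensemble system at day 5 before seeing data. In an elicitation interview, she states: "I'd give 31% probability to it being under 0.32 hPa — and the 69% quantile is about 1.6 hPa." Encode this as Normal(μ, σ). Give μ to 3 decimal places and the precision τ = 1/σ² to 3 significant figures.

For Normal(μ,σ), the p-quantile is μ + z_p·σ. Here z_{0.31} = -0.4959, z_{0.69} = 0.4959.
So 0.32 = μ − 0.4959σ and 1.6 = μ + 0.4959σ.
Subtracting: σ = (1.6 − 0.32)/(0.4959 − (-0.4959)) = 1.291.
Then μ = 0.32 − (-0.4959)·1.291 = 0.960.
Precision τ = 1/σ² = 1/1.291² = 0.6.

μ = 0.960, τ = 0.6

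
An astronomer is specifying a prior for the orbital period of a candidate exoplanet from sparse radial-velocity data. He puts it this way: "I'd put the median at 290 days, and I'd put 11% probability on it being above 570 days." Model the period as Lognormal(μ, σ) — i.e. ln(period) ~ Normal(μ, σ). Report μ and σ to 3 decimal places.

μ ≈ 5.670, σ ≈ 0.551

If T ~ Lognormal(μ,σ) then ln T ~ Normal(μ,σ), so the p-quantile of ln T is μ + z_p·σ.
ln(290) = 5.67 and ln(570) = 6.346; z_{0.5} = 0, z_{0.89} = 1.227.
σ = (6.346 − 5.67)/(1.227 − (0)) = 0.551.
μ = 5.67 − (0)·0.551 = 5.670.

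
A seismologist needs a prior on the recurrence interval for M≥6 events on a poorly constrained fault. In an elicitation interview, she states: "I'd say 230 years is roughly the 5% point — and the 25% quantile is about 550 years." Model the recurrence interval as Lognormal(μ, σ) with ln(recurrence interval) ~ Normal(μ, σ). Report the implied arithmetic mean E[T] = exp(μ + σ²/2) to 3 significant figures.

E[T] ≈ 1510 years

If T ~ Lognormal(μ,σ) then ln T ~ Normal(μ,σ), so the p-quantile of ln T is μ + z_p·σ.
ln(230) = 5.438 and ln(550) = 6.31; z_{0.05} = -1.645, z_{0.25} = -0.6745.
σ = (6.31 − 5.438)/(-0.6745 − (-1.645)) = 0.898.
μ = 5.438 − (-1.645)·0.898 = 6.916.
E[T] = exp(μ + σ²/2) = exp(6.916 + 0.4036) = 1510 years.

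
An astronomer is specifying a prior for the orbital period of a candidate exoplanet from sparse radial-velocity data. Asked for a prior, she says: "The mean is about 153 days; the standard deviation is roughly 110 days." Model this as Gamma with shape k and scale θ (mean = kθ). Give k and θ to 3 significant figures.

k ≈ 1.93, θ ≈ 79.1

For Gamma(k, scale θ): mean = kθ, variance = kθ², so CV = 1/√k.
CV = SD/mean = 110/153 = 0.719, hence k = 1/CV² = 1.93.
Then θ = mean/k = 153/1.93 = 79.1.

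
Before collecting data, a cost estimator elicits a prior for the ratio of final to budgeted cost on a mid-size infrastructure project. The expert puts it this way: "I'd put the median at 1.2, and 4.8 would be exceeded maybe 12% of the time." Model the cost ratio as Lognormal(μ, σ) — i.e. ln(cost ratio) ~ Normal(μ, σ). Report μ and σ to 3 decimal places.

μ ≈ 0.182, σ ≈ 1.180

If T ~ Lognormal(μ,σ) then ln T ~ Normal(μ,σ), so the p-quantile of ln T is μ + z_p·σ.
ln(1.2) = 0.1823 and ln(4.8) = 1.569; z_{0.5} = 0, z_{0.88} = 1.175.
σ = (1.569 − 0.1823)/(1.175 − (0)) = 1.180.
μ = 0.1823 − (0)·1.180 = 0.182.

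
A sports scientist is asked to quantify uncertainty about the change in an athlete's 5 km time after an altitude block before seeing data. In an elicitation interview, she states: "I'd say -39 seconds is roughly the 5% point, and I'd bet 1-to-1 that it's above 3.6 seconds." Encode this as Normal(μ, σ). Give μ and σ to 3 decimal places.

The p-quantile of Normal(μ,σ) is μ + z_p·σ, with z_{0.05} = -1.645 and z_{0.5} = 0.
Eliminate σ: μ = (z₂·x₁ − z₁·x₂)/(z₂ − z₁) = (0·-39 − (-1.645)·3.6)/1.645 = 3.600.
Then σ = (x₂ − x₁)/(z₂ − z₁) = (3.6 − -39)/1.645 = 25.899.

μ = 3.600, σ = 25.899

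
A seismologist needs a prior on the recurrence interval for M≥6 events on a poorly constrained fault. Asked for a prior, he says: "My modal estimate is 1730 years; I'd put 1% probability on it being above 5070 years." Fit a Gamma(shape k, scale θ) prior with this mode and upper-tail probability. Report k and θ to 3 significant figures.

k ≈ 4.92, θ ≈ 442

Gamma(k,θ) with k>1 has mode (k−1)θ, so θ = 1730/(k−1).
Need P(X < 5070) = 0.99 with θ tied to k this way. Start at k = 2, θ = 1730: P(X<5070) ≈ 0.790.
Too low — raise k to concentrate. Iterating converges to k ≈ 4.92.
Then θ = 1730/(4.92−1) ≈ 442.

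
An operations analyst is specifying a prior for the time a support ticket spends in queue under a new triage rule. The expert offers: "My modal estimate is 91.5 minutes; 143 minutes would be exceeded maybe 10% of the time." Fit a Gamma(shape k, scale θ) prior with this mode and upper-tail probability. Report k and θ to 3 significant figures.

Gamma(k,θ) with k>1 has mode (k−1)θ, so θ = 91.5/(k−1).
Need P(X < 143) = 0.9 with θ tied to k this way. Start at k = 2, θ = 91.5: P(X<143) ≈ 0.463.
Too low — raise k to concentrate. Iterating converges to k ≈ 10.4.
Then θ = 91.5/(10.4−1) ≈ 9.74.

k ≈ 10.4, θ ≈ 9.74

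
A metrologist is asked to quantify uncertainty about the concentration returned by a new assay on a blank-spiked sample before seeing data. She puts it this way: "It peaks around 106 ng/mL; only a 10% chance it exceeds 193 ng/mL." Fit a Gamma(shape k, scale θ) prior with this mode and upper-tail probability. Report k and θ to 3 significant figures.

Gamma(k,θ) with k>1 has mode (k−1)θ, so θ = 106/(k−1).
Need P(X < 193) = 0.9 with θ tied to k this way. Start at k = 2, θ = 106: P(X<193) ≈ 0.543.
Too low — raise k to concentrate. Iterating converges to k ≈ 6.31.
Then θ = 106/(6.31−1) ≈ 20.

k ≈ 6.31, θ ≈ 20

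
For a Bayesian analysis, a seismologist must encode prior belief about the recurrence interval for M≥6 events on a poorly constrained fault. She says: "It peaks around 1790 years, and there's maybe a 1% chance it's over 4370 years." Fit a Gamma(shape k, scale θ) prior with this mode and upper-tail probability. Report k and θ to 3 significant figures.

Gamma(k,θ) with k>1 has mode (k−1)θ, so θ = 1790/(k−1).
Need P(X < 4370) = 0.99 with θ tied to k this way. Start at k = 2, θ = 1790: P(X<4370) ≈ 0.700.
Too low — raise k to concentrate. Iterating converges to k ≈ 6.92.
Then θ = 1790/(6.92−1) ≈ 302.

k ≈ 6.92, θ ≈ 302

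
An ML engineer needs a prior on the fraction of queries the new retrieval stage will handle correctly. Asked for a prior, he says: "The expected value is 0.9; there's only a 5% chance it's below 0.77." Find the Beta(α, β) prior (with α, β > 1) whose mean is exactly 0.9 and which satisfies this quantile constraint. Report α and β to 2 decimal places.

α ≈ 17.08, β ≈ 1.90

With mean 0.9 fixed, write α = 0.9s, β = 0.1s where s = α+β.
Need P(θ < 0.77) = 0.05 under Beta(0.9s, 0.1s). Normal approximation: (q−m)/√(m(1−m)/s) ≈ z_{0.05} = -1.64, so s ≈ 0.9·0.1·(-1.64)²/(0.77−0.9)² = 14.4.
At s = 14.4: P(θ<0.77) ≈ 0.069. Adjusting to match 0.05 gives s ≈ 18.98.
So α = 0.9·18.98 ≈ 17.08, β = 0.1·18.98 ≈ 1.90.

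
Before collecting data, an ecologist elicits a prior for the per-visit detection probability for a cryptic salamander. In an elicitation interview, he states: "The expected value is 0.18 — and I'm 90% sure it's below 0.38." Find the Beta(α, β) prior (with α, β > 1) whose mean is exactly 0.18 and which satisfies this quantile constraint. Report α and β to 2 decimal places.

α ≈ 1.18, β ≈ 5.37

With mean 0.18 fixed, write α = 0.18s, β = 0.82s where s = α+β.
Need P(θ < 0.38) = 0.9 under Beta(0.18s, 0.82s). Normal approximation: (q−m)/√(m(1−m)/s) ≈ z_{0.9} = 1.28, so s ≈ 0.18·0.82·(1.28)²/(0.38−0.18)² = 6.1.
At s = 6.1: P(θ<0.38) ≈ 0.894. Adjusting to match 0.9 gives s ≈ 6.55.
So α = 0.18·6.55 ≈ 1.18, β = 0.82·6.55 ≈ 5.37.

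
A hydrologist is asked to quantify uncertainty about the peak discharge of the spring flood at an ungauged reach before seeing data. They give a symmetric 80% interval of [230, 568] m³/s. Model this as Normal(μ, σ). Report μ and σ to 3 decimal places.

A symmetric 80% interval runs μ ± z·σ with z = 1.282.
Half-width = 169, so σ = 169/1.282 = 131.871.
μ is the interval midpoint, 399.000.

μ = 399.000, σ = 131.871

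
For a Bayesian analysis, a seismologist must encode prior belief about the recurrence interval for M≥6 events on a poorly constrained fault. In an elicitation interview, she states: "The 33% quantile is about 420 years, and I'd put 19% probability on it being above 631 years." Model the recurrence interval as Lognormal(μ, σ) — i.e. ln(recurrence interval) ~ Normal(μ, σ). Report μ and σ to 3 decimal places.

If T ~ Lognormal(μ,σ) then ln T ~ Normal(μ,σ), so the p-quantile of ln T is μ + z_p·σ.
ln(420) = 6.04 and ln(631) = 6.447; z_{0.33} = -0.4399, z_{0.81} = 0.8779.
σ = (6.447 − 6.04)/(0.8779 − (-0.4399)) = 0.309.
μ = 6.04 − (-0.4399)·0.309 = 6.176.

μ ≈ 6.176, σ ≈ 0.309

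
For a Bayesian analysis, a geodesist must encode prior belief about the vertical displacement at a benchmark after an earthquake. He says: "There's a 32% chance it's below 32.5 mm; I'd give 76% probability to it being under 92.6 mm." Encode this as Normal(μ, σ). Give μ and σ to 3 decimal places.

For Normal(μ,σ), the p-quantile is μ + z_p·σ. Here z_{0.32} = -0.4677, z_{0.76} = 0.7063.
So 32.5 = μ − 0.4677σ and 92.6 = μ + 0.7063σ.
Subtracting: σ = (92.6 − 32.5)/(0.7063 − (-0.4677)) = 51.192.
Then μ = 32.5 − (-0.4677)·51.192 = 56.443.

μ = 56.443, σ = 51.192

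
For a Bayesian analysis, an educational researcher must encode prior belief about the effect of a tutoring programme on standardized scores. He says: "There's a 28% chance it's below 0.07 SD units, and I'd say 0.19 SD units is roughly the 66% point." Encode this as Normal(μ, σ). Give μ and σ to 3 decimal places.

μ = 0.140, σ = 0.121

The p-quantile of Normal(μ,σ) is μ + z_p·σ, with z_{0.28} = -0.5828 and z_{0.66} = 0.4125.
Eliminate σ: μ = (z₂·x₁ − z₁·x₂)/(z₂ − z₁) = (0.4125·0.07 − (-0.5828)·0.19)/0.9953 = 0.140.
Then σ = (x₂ − x₁)/(z₂ − z₁) = (0.19 − 0.07)/0.9953 = 0.121.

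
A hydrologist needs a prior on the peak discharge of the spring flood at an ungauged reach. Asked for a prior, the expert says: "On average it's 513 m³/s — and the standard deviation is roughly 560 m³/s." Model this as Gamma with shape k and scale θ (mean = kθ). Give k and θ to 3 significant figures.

For Gamma(k, scale θ): mean = kθ, variance = kθ², so CV = 1/√k.
CV = SD/mean = 560/513 = 1.092, hence k = 1/CV² = 0.839.
Then θ = mean/k = 513/0.839 = 611.

k ≈ 0.839, θ ≈ 611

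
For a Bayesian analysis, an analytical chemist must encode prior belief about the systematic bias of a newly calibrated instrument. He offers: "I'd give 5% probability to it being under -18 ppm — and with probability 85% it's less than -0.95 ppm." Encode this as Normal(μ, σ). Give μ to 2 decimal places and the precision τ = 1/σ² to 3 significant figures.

The p-quantile of Normal(μ,σ) is μ + z_p·σ, with z_{0.05} = -1.645 and z_{0.85} = 1.036.
Eliminate σ: μ = (z₂·x₁ − z₁·x₂)/(z₂ − z₁) = (1.036·-18 − (-1.645)·-0.95)/2.681 = -7.54.
Then σ = (x₂ − x₁)/(z₂ − z₁) = (-0.95 − -18)/2.681 = 6.36.
Precision τ = 1/σ² = 1/6.359² = 0.0247.

μ = -7.54, τ = 0.0247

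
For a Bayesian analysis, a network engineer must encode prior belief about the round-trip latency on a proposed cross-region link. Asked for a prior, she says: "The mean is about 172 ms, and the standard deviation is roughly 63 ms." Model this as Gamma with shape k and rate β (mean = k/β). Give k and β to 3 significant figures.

k ≈ 7.45, β ≈ 0.0433

For Gamma(k, rate β): mean = k/β, variance = k/β², so CV = 1/√k.
CV = SD/mean = 63/172 = 0.3663, hence k = 1/CV² = 7.45.
Then β = k/mean = 7.45/172 = 0.0433.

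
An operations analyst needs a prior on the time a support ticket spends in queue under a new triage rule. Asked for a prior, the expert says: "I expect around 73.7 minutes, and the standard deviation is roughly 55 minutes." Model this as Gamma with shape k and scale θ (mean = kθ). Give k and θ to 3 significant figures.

k ≈ 1.8, θ ≈ 41

For Gamma(k, scale θ): mean = kθ, variance = kθ², so CV = 1/√k.
CV = SD/mean = 55/73.7 = 0.7463, hence k = 1/CV² = 1.8.
Then θ = mean/k = 73.7/1.8 = 41.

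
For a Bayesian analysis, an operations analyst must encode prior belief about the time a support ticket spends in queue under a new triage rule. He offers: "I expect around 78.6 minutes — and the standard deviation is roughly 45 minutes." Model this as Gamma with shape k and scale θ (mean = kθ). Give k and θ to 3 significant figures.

k ≈ 3.05, θ ≈ 25.8

For Gamma(k, scale θ): mean = kθ, variance = kθ², so CV = 1/√k.
CV = SD/mean = 45/78.6 = 0.5725, hence k = 1/CV² = 3.05.
Then θ = mean/k = 78.6/3.05 = 25.8.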